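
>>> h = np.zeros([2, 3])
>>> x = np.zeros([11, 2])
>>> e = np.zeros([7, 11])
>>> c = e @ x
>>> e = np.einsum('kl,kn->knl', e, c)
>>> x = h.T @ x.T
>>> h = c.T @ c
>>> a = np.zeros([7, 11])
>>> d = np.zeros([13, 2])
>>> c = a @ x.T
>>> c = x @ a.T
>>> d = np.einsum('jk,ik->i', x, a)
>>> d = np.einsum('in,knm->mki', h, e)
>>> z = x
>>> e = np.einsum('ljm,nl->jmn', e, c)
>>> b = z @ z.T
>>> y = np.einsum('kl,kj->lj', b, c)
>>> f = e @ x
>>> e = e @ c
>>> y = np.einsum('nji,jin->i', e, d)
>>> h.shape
(2, 2)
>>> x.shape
(3, 11)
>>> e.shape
(2, 11, 7)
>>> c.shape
(3, 7)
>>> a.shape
(7, 11)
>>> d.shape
(11, 7, 2)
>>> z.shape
(3, 11)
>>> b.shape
(3, 3)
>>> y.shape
(7,)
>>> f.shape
(2, 11, 11)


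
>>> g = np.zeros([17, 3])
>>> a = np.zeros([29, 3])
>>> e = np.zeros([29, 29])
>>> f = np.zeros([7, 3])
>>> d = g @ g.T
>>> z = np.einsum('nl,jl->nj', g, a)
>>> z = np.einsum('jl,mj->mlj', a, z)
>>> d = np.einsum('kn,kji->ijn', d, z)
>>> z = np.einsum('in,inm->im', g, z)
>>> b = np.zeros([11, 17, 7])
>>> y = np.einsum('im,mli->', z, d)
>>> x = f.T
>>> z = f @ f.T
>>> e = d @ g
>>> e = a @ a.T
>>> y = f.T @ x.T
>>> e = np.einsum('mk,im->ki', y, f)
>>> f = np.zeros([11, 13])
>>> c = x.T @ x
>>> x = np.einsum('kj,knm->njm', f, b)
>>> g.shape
(17, 3)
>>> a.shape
(29, 3)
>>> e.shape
(3, 7)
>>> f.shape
(11, 13)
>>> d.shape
(29, 3, 17)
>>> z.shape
(7, 7)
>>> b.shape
(11, 17, 7)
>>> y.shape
(3, 3)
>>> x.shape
(17, 13, 7)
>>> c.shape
(7, 7)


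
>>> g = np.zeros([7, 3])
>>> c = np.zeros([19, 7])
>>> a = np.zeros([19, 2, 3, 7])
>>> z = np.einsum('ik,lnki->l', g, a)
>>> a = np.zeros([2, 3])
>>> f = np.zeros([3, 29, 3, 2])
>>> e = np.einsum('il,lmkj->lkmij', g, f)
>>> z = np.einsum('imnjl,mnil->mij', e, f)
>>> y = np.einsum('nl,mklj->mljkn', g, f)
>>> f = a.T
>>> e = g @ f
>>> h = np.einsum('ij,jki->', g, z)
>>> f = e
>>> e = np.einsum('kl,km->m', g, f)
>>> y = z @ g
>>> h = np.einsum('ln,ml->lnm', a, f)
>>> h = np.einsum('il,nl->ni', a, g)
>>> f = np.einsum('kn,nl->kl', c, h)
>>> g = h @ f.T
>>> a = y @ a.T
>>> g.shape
(7, 19)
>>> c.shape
(19, 7)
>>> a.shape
(3, 3, 2)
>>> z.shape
(3, 3, 7)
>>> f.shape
(19, 2)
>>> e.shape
(2,)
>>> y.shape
(3, 3, 3)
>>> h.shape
(7, 2)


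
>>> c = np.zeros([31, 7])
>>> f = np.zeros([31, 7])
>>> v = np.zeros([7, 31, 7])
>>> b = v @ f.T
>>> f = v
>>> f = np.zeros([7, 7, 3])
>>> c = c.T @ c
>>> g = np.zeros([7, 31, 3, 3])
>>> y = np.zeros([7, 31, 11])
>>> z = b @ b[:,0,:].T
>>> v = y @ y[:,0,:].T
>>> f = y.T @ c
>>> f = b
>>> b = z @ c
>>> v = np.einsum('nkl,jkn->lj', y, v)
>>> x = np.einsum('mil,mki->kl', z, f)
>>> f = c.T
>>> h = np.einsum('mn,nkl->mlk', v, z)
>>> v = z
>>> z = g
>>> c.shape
(7, 7)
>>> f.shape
(7, 7)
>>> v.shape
(7, 31, 7)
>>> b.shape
(7, 31, 7)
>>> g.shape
(7, 31, 3, 3)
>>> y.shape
(7, 31, 11)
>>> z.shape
(7, 31, 3, 3)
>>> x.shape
(31, 7)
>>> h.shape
(11, 7, 31)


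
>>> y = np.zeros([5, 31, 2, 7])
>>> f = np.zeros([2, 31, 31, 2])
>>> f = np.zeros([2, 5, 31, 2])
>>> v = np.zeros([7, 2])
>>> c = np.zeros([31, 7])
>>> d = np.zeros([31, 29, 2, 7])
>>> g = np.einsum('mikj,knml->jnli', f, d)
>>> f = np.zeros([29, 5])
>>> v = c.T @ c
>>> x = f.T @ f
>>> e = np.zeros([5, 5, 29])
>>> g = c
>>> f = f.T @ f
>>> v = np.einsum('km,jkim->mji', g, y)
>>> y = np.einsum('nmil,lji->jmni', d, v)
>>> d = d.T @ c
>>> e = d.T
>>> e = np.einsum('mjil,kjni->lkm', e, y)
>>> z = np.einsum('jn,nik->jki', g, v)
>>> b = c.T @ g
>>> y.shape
(5, 29, 31, 2)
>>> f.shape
(5, 5)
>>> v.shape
(7, 5, 2)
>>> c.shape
(31, 7)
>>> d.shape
(7, 2, 29, 7)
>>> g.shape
(31, 7)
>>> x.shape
(5, 5)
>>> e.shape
(7, 5, 7)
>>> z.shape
(31, 2, 5)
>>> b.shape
(7, 7)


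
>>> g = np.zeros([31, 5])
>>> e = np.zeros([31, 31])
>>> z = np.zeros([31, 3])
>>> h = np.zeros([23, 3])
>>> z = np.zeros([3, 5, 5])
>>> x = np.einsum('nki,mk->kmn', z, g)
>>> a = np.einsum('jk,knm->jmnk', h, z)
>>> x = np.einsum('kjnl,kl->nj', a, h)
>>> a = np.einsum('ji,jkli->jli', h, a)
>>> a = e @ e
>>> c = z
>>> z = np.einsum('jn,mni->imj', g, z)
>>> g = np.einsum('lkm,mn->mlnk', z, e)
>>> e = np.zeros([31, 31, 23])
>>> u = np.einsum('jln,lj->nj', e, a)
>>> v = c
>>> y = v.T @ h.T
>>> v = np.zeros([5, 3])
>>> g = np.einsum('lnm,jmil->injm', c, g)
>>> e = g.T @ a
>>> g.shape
(31, 5, 31, 5)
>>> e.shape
(5, 31, 5, 31)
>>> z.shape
(5, 3, 31)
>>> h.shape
(23, 3)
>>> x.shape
(5, 5)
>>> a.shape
(31, 31)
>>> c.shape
(3, 5, 5)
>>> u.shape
(23, 31)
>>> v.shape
(5, 3)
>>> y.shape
(5, 5, 23)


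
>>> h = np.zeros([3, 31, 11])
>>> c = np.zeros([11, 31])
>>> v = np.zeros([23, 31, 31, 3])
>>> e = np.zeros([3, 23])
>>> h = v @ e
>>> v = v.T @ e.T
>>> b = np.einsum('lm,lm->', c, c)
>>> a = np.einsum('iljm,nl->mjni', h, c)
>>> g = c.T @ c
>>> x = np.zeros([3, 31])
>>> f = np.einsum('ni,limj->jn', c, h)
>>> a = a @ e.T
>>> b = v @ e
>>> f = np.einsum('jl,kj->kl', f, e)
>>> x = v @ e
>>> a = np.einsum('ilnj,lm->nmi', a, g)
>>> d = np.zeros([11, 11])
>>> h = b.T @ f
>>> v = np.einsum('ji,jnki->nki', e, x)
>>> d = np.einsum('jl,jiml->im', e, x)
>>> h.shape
(23, 31, 31, 11)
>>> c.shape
(11, 31)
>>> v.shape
(31, 31, 23)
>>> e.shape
(3, 23)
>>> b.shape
(3, 31, 31, 23)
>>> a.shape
(11, 31, 23)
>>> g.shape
(31, 31)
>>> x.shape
(3, 31, 31, 23)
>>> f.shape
(3, 11)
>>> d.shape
(31, 31)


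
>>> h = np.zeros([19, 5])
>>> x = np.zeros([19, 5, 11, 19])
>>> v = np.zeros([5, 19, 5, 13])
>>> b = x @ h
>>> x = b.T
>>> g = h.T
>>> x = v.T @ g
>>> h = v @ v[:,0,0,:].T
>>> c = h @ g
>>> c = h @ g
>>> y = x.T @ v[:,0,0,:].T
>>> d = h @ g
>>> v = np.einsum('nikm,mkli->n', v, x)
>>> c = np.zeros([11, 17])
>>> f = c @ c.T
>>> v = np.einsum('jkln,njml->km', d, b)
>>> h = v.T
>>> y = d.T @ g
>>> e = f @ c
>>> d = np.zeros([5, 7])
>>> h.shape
(11, 19)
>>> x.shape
(13, 5, 19, 19)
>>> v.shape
(19, 11)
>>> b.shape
(19, 5, 11, 5)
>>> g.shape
(5, 19)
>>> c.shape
(11, 17)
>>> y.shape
(19, 5, 19, 19)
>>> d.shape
(5, 7)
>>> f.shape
(11, 11)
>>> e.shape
(11, 17)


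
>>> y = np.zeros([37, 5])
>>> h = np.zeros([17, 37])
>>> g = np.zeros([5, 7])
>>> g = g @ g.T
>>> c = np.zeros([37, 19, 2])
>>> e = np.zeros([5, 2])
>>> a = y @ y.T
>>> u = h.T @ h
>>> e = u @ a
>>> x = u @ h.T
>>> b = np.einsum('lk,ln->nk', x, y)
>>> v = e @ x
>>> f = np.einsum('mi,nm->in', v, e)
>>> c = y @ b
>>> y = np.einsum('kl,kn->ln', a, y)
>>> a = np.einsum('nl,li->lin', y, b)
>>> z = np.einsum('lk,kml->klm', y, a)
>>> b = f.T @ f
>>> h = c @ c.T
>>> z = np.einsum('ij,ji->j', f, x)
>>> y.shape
(37, 5)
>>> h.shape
(37, 37)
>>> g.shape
(5, 5)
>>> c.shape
(37, 17)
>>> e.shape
(37, 37)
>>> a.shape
(5, 17, 37)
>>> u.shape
(37, 37)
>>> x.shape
(37, 17)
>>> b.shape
(37, 37)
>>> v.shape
(37, 17)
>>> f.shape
(17, 37)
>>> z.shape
(37,)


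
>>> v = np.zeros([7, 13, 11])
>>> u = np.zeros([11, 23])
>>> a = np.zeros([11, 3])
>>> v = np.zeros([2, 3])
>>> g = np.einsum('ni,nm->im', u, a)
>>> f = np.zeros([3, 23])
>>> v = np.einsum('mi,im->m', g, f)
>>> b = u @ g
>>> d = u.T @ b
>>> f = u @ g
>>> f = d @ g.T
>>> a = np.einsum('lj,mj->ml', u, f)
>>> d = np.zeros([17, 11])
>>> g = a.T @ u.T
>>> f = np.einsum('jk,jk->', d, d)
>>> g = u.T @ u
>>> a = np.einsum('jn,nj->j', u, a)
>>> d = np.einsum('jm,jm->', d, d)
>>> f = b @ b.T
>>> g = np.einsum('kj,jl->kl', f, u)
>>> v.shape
(23,)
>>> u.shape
(11, 23)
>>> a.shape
(11,)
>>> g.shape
(11, 23)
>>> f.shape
(11, 11)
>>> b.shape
(11, 3)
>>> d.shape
()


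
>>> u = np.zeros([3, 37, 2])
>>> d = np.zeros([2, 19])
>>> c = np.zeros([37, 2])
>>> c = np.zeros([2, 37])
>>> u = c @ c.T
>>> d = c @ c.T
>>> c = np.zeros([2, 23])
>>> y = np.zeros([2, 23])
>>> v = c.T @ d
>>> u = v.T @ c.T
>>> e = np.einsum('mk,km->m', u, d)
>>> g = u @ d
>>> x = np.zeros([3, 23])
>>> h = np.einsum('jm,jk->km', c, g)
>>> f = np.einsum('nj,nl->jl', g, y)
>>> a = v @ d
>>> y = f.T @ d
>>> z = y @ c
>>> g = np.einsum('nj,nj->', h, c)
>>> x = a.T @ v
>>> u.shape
(2, 2)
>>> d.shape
(2, 2)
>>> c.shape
(2, 23)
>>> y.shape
(23, 2)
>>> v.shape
(23, 2)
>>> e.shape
(2,)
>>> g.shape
()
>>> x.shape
(2, 2)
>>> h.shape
(2, 23)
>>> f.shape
(2, 23)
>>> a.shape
(23, 2)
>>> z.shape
(23, 23)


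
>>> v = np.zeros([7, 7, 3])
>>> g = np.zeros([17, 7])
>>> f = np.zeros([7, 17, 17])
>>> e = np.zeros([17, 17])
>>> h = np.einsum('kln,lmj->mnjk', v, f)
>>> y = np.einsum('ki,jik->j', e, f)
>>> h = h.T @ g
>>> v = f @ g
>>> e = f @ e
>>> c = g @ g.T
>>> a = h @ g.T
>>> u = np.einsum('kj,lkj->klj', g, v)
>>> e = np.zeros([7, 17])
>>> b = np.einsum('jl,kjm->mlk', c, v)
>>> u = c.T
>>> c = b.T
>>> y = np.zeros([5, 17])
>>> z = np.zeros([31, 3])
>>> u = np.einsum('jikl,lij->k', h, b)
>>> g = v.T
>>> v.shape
(7, 17, 7)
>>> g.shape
(7, 17, 7)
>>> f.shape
(7, 17, 17)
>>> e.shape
(7, 17)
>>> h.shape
(7, 17, 3, 7)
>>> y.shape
(5, 17)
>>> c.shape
(7, 17, 7)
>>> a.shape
(7, 17, 3, 17)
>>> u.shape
(3,)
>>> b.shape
(7, 17, 7)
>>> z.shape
(31, 3)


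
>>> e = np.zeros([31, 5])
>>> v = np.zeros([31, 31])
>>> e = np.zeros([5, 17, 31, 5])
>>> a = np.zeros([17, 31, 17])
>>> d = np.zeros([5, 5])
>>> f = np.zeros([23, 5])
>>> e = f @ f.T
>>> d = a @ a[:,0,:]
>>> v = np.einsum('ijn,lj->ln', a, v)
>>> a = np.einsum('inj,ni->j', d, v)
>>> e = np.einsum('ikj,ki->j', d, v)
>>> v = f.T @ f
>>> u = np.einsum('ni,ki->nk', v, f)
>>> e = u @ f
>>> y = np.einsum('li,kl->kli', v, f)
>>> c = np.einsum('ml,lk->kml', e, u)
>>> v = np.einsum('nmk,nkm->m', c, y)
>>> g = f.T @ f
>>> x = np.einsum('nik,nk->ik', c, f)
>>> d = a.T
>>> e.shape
(5, 5)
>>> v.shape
(5,)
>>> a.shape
(17,)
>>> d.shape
(17,)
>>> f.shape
(23, 5)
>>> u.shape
(5, 23)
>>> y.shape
(23, 5, 5)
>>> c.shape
(23, 5, 5)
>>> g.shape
(5, 5)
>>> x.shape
(5, 5)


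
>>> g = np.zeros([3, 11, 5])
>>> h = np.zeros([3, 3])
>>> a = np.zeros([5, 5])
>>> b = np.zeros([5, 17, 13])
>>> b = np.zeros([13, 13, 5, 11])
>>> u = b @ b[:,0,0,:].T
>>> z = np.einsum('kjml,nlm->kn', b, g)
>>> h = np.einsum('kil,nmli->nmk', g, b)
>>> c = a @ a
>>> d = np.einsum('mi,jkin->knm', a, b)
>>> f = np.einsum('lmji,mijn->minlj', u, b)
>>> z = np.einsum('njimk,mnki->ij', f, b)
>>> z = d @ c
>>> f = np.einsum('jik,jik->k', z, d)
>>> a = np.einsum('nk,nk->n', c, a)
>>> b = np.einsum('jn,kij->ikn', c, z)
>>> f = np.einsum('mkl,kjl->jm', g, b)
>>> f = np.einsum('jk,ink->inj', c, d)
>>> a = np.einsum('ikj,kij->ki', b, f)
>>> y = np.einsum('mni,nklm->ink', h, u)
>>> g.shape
(3, 11, 5)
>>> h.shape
(13, 13, 3)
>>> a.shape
(13, 11)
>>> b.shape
(11, 13, 5)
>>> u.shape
(13, 13, 5, 13)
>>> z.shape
(13, 11, 5)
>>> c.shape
(5, 5)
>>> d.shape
(13, 11, 5)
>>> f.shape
(13, 11, 5)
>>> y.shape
(3, 13, 13)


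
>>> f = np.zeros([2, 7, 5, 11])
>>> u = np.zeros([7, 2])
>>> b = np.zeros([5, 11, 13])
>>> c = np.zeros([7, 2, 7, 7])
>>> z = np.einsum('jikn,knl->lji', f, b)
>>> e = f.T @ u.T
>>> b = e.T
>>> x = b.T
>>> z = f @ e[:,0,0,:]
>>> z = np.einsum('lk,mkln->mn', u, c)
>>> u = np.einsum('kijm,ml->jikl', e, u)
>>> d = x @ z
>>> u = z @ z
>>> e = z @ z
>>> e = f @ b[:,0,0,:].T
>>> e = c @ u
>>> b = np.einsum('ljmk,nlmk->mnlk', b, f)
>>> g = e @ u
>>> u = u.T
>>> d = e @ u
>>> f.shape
(2, 7, 5, 11)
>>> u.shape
(7, 7)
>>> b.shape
(5, 2, 7, 11)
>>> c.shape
(7, 2, 7, 7)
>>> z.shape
(7, 7)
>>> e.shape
(7, 2, 7, 7)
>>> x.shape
(11, 5, 7, 7)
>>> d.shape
(7, 2, 7, 7)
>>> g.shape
(7, 2, 7, 7)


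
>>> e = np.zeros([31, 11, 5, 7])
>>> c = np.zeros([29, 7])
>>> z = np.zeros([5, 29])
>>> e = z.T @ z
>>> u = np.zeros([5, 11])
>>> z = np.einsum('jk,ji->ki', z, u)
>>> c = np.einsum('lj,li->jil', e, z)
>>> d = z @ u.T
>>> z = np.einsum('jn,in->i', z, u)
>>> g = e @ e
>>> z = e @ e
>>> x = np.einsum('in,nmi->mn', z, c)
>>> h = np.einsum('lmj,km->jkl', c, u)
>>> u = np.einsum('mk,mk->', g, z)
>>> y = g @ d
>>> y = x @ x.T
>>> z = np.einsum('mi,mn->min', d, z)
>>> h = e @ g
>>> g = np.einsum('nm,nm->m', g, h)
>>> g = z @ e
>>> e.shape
(29, 29)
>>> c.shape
(29, 11, 29)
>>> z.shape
(29, 5, 29)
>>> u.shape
()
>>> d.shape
(29, 5)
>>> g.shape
(29, 5, 29)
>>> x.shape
(11, 29)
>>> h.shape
(29, 29)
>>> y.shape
(11, 11)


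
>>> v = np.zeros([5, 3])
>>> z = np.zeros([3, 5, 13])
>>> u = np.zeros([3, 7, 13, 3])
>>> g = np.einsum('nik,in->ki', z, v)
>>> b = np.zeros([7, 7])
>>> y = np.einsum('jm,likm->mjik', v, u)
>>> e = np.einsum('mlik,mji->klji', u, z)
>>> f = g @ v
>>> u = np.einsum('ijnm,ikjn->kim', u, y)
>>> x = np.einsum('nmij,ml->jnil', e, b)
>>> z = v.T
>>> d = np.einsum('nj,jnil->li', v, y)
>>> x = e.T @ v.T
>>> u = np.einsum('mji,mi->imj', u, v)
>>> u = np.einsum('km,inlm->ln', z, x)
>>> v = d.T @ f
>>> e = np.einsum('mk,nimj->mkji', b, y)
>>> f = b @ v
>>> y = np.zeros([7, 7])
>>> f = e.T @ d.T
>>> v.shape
(7, 3)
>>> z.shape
(3, 5)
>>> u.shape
(7, 5)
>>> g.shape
(13, 5)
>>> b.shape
(7, 7)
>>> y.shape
(7, 7)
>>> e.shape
(7, 7, 13, 5)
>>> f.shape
(5, 13, 7, 13)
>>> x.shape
(13, 5, 7, 5)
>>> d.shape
(13, 7)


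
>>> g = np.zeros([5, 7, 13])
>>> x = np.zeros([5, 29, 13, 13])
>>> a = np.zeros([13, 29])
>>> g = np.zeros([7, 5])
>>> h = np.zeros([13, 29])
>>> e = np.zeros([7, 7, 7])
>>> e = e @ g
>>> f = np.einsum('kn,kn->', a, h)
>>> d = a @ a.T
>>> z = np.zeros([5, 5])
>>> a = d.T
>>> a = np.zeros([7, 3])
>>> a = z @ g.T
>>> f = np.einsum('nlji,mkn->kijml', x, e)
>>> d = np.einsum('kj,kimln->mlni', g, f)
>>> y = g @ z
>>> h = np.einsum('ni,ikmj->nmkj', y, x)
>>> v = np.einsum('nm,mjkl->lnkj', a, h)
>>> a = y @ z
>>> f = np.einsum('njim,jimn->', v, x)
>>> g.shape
(7, 5)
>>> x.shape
(5, 29, 13, 13)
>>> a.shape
(7, 5)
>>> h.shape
(7, 13, 29, 13)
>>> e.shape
(7, 7, 5)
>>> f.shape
()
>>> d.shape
(13, 7, 29, 13)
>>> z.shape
(5, 5)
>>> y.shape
(7, 5)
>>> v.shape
(13, 5, 29, 13)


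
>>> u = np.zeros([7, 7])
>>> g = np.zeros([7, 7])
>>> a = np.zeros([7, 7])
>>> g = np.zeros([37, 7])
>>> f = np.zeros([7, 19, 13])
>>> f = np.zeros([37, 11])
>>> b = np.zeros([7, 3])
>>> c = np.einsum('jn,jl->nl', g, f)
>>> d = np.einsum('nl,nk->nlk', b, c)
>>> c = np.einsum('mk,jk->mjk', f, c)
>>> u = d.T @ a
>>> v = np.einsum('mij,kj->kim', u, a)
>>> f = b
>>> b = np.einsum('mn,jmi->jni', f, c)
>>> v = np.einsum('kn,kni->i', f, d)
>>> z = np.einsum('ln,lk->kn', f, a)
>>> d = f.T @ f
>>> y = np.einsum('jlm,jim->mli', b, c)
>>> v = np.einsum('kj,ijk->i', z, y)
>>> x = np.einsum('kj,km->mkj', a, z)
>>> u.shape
(11, 3, 7)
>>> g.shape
(37, 7)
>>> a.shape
(7, 7)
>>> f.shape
(7, 3)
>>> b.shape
(37, 3, 11)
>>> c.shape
(37, 7, 11)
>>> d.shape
(3, 3)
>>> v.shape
(11,)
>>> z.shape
(7, 3)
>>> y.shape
(11, 3, 7)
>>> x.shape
(3, 7, 7)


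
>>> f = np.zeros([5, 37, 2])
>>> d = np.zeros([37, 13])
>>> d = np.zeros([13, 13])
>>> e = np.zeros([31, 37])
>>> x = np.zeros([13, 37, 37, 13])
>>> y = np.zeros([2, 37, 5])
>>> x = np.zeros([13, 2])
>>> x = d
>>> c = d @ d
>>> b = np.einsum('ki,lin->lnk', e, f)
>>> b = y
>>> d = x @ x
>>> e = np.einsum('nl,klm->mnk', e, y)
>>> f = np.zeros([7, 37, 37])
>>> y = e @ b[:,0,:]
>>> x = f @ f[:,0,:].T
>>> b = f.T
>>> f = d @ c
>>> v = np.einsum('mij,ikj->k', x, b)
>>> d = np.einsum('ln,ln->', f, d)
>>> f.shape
(13, 13)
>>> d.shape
()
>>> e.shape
(5, 31, 2)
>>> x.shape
(7, 37, 7)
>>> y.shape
(5, 31, 5)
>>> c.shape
(13, 13)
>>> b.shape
(37, 37, 7)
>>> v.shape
(37,)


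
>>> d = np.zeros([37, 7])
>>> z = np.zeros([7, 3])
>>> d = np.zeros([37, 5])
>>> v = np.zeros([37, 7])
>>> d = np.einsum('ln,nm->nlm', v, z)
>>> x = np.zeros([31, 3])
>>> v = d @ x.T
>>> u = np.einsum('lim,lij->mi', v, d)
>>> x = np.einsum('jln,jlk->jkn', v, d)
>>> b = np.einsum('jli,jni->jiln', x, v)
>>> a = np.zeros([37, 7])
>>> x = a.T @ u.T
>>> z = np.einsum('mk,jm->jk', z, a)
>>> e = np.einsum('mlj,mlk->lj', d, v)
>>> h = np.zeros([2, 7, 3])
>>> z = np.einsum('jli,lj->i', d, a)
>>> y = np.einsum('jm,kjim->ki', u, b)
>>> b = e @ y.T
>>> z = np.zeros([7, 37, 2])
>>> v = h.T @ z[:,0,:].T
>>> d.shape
(7, 37, 3)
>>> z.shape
(7, 37, 2)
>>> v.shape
(3, 7, 7)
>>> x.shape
(7, 31)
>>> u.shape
(31, 37)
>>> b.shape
(37, 7)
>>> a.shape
(37, 7)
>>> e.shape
(37, 3)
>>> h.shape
(2, 7, 3)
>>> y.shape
(7, 3)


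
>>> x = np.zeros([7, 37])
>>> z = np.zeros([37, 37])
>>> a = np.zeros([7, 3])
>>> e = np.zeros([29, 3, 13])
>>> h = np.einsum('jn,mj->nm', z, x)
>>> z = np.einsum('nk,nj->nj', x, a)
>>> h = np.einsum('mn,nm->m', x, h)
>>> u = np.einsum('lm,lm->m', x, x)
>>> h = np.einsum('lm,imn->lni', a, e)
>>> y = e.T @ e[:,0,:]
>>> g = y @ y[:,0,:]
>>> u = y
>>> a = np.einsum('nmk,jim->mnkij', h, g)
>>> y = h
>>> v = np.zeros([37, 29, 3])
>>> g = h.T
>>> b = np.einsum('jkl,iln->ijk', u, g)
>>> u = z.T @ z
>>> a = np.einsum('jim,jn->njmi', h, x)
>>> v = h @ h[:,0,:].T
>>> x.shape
(7, 37)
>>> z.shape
(7, 3)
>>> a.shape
(37, 7, 29, 13)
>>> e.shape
(29, 3, 13)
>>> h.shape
(7, 13, 29)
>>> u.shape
(3, 3)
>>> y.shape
(7, 13, 29)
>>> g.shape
(29, 13, 7)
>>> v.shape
(7, 13, 7)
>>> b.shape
(29, 13, 3)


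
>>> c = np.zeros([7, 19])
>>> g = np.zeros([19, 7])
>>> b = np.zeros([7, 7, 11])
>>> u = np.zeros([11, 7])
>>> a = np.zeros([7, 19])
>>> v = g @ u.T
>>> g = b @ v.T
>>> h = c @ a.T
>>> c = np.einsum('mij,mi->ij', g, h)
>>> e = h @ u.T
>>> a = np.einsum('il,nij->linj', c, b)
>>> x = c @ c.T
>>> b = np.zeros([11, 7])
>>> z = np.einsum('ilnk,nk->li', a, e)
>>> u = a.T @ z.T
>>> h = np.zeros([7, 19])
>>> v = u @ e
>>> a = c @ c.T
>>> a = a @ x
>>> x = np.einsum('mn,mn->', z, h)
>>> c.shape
(7, 19)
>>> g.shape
(7, 7, 19)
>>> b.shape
(11, 7)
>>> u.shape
(11, 7, 7, 7)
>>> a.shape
(7, 7)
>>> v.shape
(11, 7, 7, 11)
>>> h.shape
(7, 19)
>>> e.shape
(7, 11)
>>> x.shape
()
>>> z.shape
(7, 19)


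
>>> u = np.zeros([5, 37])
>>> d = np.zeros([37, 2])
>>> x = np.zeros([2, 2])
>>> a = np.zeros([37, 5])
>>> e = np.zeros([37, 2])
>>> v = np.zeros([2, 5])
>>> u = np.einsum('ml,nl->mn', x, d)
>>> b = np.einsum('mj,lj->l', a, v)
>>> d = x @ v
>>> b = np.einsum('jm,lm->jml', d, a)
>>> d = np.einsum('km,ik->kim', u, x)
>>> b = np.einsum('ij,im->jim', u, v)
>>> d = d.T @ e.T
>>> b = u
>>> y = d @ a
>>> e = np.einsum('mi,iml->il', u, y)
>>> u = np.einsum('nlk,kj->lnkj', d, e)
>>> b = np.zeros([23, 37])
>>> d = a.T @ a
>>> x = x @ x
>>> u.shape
(2, 37, 37, 5)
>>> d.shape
(5, 5)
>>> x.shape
(2, 2)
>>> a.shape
(37, 5)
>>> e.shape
(37, 5)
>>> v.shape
(2, 5)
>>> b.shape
(23, 37)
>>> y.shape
(37, 2, 5)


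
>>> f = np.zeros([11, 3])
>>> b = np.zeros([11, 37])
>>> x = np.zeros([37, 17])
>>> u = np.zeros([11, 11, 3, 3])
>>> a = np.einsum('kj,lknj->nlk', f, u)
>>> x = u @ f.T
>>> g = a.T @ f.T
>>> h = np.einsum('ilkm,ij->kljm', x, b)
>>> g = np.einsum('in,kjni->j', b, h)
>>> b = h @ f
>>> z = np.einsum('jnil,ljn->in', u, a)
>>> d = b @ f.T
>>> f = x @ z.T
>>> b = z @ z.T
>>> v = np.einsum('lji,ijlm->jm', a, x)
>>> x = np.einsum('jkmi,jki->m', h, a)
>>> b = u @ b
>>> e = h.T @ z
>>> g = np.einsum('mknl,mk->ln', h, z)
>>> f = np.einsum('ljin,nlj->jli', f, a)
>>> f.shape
(11, 11, 3)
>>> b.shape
(11, 11, 3, 3)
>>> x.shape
(37,)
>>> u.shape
(11, 11, 3, 3)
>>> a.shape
(3, 11, 11)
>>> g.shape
(11, 37)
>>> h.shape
(3, 11, 37, 11)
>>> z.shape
(3, 11)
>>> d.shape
(3, 11, 37, 11)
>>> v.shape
(11, 11)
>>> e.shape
(11, 37, 11, 11)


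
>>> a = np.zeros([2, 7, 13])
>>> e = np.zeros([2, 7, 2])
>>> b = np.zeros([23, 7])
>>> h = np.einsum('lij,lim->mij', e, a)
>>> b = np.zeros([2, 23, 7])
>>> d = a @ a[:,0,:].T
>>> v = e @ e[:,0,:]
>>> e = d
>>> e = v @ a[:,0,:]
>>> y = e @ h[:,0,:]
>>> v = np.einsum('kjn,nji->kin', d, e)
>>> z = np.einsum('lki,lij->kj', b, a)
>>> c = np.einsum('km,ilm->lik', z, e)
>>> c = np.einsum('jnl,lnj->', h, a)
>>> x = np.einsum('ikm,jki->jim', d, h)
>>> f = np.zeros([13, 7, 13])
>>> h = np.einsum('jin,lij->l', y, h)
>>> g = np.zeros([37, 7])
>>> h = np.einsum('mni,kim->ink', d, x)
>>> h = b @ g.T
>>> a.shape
(2, 7, 13)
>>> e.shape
(2, 7, 13)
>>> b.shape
(2, 23, 7)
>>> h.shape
(2, 23, 37)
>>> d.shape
(2, 7, 2)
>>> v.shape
(2, 13, 2)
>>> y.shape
(2, 7, 2)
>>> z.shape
(23, 13)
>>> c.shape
()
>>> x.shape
(13, 2, 2)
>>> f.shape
(13, 7, 13)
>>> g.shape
(37, 7)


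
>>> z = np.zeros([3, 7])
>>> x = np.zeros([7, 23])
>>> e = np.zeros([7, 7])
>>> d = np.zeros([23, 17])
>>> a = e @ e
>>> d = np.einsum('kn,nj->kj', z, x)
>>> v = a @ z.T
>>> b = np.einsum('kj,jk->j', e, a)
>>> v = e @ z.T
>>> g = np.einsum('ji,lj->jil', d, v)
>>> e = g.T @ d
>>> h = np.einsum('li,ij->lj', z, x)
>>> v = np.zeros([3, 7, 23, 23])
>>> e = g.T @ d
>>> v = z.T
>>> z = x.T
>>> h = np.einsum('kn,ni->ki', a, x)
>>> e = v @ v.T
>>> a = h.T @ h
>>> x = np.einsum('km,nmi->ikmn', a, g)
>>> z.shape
(23, 7)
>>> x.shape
(7, 23, 23, 3)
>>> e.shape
(7, 7)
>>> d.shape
(3, 23)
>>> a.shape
(23, 23)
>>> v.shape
(7, 3)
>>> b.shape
(7,)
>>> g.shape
(3, 23, 7)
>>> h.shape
(7, 23)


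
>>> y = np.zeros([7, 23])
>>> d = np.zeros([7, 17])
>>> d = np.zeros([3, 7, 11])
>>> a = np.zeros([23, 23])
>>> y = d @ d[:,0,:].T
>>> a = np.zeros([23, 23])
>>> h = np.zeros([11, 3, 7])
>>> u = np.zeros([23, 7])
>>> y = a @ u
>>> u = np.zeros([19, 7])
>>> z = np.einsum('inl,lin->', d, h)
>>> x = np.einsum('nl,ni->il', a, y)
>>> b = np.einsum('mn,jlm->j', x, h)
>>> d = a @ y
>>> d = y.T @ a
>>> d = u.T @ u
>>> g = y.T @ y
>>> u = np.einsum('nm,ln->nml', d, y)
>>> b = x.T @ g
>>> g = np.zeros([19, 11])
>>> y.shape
(23, 7)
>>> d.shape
(7, 7)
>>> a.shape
(23, 23)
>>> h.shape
(11, 3, 7)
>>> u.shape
(7, 7, 23)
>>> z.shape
()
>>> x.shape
(7, 23)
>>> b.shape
(23, 7)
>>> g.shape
(19, 11)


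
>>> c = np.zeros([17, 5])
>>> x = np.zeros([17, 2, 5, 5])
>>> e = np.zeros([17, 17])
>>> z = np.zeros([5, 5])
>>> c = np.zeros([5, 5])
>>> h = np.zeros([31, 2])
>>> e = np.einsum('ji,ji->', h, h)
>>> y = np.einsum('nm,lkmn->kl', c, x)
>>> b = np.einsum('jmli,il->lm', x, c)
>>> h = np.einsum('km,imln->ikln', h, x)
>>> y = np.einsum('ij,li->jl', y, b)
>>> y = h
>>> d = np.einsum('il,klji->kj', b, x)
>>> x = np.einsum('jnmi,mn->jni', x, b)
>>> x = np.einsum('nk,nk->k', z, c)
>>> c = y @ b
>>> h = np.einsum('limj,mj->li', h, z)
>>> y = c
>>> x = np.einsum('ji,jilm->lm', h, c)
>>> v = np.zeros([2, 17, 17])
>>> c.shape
(17, 31, 5, 2)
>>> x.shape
(5, 2)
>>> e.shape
()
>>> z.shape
(5, 5)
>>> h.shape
(17, 31)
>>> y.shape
(17, 31, 5, 2)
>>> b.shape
(5, 2)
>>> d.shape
(17, 5)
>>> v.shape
(2, 17, 17)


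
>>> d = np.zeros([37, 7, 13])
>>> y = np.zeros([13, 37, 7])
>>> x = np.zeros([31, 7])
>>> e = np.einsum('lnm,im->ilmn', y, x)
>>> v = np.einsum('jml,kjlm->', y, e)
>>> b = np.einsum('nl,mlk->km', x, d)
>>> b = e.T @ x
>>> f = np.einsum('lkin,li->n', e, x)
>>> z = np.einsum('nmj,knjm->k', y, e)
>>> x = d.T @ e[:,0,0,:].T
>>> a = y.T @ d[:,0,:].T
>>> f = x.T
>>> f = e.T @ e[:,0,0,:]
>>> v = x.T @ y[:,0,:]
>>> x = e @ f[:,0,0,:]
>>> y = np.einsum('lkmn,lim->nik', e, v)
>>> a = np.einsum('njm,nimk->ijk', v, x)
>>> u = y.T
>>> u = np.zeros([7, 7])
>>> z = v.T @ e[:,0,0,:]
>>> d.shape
(37, 7, 13)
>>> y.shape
(37, 7, 13)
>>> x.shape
(31, 13, 7, 37)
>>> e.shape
(31, 13, 7, 37)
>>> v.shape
(31, 7, 7)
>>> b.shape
(37, 7, 13, 7)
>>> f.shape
(37, 7, 13, 37)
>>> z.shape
(7, 7, 37)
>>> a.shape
(13, 7, 37)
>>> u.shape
(7, 7)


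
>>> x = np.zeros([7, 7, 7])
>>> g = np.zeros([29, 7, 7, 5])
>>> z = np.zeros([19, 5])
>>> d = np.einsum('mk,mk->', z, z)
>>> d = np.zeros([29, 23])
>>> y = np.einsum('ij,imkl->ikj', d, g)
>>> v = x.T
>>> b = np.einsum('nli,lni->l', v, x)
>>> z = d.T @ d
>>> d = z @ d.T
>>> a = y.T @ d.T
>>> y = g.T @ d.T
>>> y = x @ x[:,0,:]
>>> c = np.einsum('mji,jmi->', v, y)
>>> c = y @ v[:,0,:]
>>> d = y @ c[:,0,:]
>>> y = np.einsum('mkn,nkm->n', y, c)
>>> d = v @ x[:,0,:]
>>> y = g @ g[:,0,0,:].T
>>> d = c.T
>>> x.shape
(7, 7, 7)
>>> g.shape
(29, 7, 7, 5)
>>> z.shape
(23, 23)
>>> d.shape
(7, 7, 7)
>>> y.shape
(29, 7, 7, 29)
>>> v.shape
(7, 7, 7)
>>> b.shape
(7,)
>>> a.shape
(23, 7, 23)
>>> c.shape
(7, 7, 7)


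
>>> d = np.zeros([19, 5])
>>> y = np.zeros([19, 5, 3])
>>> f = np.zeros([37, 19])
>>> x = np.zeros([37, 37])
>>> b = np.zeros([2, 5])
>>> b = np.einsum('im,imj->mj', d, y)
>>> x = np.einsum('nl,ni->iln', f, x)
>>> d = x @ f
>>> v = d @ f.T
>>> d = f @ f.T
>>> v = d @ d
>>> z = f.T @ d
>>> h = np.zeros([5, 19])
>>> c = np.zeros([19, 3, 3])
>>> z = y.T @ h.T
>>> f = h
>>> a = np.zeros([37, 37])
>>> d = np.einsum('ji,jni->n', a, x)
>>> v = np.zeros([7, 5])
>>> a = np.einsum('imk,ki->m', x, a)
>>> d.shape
(19,)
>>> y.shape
(19, 5, 3)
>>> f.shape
(5, 19)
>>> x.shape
(37, 19, 37)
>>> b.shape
(5, 3)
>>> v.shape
(7, 5)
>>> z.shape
(3, 5, 5)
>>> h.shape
(5, 19)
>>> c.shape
(19, 3, 3)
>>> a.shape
(19,)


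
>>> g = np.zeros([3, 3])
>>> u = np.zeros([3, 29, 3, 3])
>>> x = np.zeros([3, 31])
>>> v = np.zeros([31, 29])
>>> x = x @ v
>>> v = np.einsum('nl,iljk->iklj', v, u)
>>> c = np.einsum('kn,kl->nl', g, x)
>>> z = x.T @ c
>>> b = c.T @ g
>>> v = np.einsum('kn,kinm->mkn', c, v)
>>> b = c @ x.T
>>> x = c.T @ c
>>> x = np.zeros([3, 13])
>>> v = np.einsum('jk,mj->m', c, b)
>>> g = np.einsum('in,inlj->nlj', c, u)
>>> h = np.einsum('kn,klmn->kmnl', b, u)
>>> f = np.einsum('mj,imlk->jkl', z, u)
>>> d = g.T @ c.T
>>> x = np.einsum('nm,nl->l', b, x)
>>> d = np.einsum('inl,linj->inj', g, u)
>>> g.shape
(29, 3, 3)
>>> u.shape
(3, 29, 3, 3)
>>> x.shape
(13,)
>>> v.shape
(3,)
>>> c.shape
(3, 29)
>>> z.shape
(29, 29)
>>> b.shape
(3, 3)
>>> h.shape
(3, 3, 3, 29)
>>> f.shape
(29, 3, 3)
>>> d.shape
(29, 3, 3)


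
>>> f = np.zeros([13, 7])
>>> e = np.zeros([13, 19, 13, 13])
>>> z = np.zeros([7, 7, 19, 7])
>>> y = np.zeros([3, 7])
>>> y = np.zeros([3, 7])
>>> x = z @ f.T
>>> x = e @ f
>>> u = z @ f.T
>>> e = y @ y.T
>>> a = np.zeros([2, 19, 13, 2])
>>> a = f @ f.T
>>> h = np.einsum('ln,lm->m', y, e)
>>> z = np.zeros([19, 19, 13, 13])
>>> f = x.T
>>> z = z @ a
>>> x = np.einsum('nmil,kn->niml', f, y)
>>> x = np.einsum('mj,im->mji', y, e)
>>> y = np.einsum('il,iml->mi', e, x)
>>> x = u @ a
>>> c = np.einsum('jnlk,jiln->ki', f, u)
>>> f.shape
(7, 13, 19, 13)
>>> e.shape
(3, 3)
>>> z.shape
(19, 19, 13, 13)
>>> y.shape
(7, 3)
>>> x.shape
(7, 7, 19, 13)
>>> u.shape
(7, 7, 19, 13)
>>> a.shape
(13, 13)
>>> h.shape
(3,)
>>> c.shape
(13, 7)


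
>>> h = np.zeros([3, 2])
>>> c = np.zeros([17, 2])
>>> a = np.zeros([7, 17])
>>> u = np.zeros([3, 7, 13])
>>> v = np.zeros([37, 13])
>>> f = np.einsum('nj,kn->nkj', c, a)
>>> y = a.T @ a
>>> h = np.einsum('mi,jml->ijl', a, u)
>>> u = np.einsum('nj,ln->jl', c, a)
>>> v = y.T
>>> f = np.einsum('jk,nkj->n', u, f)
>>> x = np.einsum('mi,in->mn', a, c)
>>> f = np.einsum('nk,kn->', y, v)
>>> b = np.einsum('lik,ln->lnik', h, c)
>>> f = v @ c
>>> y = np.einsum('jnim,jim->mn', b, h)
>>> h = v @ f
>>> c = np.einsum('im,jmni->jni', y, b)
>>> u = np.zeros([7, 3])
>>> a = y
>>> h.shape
(17, 2)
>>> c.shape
(17, 3, 13)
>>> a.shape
(13, 2)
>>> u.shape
(7, 3)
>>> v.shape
(17, 17)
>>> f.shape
(17, 2)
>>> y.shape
(13, 2)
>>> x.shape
(7, 2)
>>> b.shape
(17, 2, 3, 13)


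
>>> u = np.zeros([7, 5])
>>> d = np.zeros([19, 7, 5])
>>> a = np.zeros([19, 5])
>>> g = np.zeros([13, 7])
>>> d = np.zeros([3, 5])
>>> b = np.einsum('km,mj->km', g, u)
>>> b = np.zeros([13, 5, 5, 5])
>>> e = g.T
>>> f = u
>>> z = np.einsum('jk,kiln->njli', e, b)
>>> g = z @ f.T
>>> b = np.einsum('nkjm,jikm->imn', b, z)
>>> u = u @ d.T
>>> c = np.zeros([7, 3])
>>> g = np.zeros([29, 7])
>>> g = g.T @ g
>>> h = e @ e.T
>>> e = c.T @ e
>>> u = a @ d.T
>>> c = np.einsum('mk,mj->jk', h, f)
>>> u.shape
(19, 3)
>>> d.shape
(3, 5)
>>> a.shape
(19, 5)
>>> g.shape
(7, 7)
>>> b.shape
(7, 5, 13)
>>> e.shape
(3, 13)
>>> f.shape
(7, 5)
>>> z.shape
(5, 7, 5, 5)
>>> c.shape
(5, 7)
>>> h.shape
(7, 7)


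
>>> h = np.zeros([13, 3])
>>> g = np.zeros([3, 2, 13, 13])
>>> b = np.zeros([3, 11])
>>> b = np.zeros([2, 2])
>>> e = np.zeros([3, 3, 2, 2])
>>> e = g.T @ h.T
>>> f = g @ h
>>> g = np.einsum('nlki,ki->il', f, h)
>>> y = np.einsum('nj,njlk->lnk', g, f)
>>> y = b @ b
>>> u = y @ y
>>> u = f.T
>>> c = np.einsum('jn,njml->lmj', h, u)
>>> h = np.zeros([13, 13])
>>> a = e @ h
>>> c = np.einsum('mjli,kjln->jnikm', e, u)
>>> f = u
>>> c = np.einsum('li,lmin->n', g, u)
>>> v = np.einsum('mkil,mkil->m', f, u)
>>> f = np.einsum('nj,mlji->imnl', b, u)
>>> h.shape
(13, 13)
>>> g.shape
(3, 2)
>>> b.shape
(2, 2)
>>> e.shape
(13, 13, 2, 13)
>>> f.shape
(3, 3, 2, 13)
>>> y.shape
(2, 2)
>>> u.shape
(3, 13, 2, 3)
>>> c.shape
(3,)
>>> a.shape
(13, 13, 2, 13)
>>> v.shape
(3,)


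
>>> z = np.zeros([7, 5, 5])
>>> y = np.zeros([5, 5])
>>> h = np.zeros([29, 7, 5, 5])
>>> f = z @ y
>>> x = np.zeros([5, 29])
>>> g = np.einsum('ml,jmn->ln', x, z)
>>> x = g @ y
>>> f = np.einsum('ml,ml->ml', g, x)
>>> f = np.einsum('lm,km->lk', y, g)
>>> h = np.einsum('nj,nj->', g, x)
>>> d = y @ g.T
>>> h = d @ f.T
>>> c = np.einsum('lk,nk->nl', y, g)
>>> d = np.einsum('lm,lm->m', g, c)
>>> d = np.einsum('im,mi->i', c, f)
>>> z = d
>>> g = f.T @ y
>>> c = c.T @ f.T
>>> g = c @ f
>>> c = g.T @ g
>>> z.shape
(29,)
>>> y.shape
(5, 5)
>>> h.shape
(5, 5)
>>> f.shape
(5, 29)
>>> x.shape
(29, 5)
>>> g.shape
(5, 29)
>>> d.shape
(29,)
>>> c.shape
(29, 29)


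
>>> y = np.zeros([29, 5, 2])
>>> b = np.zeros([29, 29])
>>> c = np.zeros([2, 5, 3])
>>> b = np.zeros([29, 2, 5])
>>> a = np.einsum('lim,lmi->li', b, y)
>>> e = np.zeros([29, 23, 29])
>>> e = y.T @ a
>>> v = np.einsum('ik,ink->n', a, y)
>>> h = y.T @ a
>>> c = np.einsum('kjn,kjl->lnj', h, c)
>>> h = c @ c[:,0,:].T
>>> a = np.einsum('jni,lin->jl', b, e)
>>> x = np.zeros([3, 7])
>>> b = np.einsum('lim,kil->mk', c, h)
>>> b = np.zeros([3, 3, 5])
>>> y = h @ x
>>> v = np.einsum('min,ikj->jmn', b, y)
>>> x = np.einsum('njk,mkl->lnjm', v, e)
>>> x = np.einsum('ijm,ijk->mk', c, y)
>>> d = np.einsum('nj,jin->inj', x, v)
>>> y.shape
(3, 2, 7)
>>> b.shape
(3, 3, 5)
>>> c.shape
(3, 2, 5)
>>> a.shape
(29, 2)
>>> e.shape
(2, 5, 2)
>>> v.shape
(7, 3, 5)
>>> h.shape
(3, 2, 3)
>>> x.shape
(5, 7)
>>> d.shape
(3, 5, 7)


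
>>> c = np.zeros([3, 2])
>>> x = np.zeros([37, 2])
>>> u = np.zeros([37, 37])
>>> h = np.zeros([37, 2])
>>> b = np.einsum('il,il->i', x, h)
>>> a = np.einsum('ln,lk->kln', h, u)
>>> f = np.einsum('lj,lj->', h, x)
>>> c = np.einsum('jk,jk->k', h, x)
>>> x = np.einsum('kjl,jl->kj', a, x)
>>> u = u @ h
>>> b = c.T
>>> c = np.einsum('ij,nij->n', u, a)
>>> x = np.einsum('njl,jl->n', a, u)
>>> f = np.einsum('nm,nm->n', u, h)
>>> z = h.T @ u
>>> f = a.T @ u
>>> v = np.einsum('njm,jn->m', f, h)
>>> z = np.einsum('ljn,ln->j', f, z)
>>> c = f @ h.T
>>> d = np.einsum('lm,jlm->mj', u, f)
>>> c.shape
(2, 37, 37)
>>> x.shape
(37,)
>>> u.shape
(37, 2)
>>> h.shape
(37, 2)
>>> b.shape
(2,)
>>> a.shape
(37, 37, 2)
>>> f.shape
(2, 37, 2)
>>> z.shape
(37,)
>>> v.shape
(2,)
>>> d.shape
(2, 2)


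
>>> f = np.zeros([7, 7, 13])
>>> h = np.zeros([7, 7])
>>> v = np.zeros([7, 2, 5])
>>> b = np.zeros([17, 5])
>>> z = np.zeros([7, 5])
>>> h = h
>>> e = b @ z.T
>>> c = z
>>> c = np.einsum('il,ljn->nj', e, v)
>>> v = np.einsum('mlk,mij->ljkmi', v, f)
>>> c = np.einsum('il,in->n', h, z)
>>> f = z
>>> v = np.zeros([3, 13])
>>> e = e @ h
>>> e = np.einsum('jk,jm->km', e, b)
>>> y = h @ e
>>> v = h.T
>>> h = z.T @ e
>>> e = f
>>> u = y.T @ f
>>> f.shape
(7, 5)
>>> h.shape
(5, 5)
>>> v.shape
(7, 7)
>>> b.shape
(17, 5)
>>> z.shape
(7, 5)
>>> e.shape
(7, 5)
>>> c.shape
(5,)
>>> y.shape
(7, 5)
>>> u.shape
(5, 5)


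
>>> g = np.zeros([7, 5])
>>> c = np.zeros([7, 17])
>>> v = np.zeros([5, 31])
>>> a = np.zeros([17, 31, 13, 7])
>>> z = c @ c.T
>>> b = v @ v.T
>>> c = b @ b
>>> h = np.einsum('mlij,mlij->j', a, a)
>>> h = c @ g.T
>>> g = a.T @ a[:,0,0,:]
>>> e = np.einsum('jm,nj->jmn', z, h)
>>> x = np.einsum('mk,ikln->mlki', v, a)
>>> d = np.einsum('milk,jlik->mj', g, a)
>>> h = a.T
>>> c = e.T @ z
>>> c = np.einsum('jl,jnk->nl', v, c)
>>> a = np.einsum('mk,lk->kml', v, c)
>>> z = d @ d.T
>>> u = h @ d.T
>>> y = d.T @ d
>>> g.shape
(7, 13, 31, 7)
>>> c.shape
(7, 31)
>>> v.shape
(5, 31)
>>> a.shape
(31, 5, 7)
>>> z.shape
(7, 7)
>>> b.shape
(5, 5)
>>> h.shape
(7, 13, 31, 17)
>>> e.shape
(7, 7, 5)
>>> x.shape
(5, 13, 31, 17)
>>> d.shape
(7, 17)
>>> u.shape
(7, 13, 31, 7)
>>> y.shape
(17, 17)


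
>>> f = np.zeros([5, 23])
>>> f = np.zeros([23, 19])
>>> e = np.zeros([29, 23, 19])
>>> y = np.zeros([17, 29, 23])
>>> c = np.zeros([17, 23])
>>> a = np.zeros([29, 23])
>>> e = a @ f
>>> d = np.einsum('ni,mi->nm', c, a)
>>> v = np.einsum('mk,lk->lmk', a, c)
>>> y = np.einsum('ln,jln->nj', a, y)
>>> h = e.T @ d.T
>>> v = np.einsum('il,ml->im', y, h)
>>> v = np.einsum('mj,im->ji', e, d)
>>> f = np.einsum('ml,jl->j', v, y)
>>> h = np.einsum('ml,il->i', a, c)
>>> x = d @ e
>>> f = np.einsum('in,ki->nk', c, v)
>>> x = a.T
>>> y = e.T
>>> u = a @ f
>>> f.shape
(23, 19)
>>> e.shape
(29, 19)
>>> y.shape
(19, 29)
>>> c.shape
(17, 23)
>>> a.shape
(29, 23)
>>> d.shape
(17, 29)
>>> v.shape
(19, 17)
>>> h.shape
(17,)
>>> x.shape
(23, 29)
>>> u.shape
(29, 19)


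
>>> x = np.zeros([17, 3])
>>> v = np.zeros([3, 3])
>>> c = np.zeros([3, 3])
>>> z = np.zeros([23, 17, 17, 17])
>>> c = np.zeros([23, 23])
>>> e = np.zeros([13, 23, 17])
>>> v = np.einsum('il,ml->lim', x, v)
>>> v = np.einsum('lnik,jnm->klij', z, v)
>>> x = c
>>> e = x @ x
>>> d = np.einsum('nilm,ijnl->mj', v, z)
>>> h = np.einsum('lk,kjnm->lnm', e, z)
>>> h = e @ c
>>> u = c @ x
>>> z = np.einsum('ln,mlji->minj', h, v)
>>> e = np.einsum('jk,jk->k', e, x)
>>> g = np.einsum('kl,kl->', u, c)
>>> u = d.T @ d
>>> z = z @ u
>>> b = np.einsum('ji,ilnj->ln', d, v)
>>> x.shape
(23, 23)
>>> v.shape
(17, 23, 17, 3)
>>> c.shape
(23, 23)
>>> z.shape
(17, 3, 23, 17)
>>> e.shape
(23,)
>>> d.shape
(3, 17)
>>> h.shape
(23, 23)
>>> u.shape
(17, 17)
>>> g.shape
()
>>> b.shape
(23, 17)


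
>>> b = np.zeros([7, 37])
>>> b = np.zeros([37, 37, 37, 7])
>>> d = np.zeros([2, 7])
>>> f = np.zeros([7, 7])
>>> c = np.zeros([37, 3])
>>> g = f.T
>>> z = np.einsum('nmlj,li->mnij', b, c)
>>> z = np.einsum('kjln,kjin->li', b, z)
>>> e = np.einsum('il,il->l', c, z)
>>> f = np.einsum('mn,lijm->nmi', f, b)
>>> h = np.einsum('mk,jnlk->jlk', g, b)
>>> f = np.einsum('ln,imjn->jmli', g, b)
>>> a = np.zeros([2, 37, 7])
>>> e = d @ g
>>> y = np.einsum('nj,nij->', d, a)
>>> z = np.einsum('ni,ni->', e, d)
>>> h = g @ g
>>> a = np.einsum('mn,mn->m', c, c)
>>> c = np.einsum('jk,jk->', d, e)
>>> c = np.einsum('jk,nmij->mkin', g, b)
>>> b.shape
(37, 37, 37, 7)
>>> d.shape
(2, 7)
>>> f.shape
(37, 37, 7, 37)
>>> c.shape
(37, 7, 37, 37)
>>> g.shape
(7, 7)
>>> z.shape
()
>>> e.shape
(2, 7)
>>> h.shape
(7, 7)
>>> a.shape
(37,)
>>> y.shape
()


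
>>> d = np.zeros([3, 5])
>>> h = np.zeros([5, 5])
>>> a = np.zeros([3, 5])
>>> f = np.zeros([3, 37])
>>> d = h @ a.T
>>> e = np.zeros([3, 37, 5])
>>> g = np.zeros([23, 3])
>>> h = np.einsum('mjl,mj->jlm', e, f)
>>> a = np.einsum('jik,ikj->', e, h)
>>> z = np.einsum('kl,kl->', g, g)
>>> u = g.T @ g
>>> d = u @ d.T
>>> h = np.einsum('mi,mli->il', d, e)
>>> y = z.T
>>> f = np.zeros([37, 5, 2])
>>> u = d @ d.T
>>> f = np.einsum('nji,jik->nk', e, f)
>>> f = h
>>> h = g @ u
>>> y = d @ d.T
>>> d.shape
(3, 5)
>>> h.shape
(23, 3)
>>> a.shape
()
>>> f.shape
(5, 37)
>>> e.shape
(3, 37, 5)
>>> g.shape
(23, 3)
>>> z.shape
()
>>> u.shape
(3, 3)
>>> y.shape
(3, 3)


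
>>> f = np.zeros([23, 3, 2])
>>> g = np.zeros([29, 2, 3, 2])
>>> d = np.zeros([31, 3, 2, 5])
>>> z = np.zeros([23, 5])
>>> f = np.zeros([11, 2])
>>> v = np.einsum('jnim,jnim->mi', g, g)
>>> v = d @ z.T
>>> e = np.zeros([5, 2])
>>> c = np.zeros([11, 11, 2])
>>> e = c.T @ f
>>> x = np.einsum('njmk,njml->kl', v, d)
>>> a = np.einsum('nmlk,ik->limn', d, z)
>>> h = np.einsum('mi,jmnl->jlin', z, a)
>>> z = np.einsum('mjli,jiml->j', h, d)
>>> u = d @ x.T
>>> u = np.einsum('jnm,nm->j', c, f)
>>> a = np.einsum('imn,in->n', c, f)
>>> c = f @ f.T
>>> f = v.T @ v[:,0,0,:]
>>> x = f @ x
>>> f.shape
(23, 2, 3, 23)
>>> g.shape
(29, 2, 3, 2)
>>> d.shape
(31, 3, 2, 5)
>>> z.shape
(31,)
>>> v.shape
(31, 3, 2, 23)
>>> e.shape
(2, 11, 2)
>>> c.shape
(11, 11)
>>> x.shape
(23, 2, 3, 5)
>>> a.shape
(2,)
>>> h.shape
(2, 31, 5, 3)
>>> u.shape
(11,)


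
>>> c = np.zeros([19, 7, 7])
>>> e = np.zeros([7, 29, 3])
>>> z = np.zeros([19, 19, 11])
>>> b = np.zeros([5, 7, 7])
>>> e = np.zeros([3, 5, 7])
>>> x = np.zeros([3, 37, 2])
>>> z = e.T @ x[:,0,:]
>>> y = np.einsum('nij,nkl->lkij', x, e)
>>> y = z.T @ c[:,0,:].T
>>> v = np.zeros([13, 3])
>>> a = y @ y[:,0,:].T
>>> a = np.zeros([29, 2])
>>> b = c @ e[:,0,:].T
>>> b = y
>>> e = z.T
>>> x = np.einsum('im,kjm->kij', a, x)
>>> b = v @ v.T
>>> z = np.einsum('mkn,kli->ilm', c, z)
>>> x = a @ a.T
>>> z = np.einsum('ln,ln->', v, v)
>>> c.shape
(19, 7, 7)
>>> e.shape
(2, 5, 7)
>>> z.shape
()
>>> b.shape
(13, 13)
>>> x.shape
(29, 29)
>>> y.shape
(2, 5, 19)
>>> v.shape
(13, 3)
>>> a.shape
(29, 2)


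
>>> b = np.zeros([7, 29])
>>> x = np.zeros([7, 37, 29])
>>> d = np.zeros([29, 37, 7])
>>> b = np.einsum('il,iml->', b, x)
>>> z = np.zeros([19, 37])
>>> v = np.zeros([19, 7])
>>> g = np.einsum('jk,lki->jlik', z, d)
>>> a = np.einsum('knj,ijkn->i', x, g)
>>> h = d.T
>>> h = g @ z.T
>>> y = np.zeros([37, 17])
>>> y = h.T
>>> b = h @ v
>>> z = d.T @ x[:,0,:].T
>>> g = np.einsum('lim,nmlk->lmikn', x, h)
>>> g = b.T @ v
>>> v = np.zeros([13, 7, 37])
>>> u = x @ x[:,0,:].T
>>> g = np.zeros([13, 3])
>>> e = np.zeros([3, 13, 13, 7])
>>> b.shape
(19, 29, 7, 7)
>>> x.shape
(7, 37, 29)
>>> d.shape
(29, 37, 7)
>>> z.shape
(7, 37, 7)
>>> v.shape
(13, 7, 37)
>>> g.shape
(13, 3)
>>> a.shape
(19,)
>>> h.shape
(19, 29, 7, 19)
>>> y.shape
(19, 7, 29, 19)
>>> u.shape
(7, 37, 7)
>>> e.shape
(3, 13, 13, 7)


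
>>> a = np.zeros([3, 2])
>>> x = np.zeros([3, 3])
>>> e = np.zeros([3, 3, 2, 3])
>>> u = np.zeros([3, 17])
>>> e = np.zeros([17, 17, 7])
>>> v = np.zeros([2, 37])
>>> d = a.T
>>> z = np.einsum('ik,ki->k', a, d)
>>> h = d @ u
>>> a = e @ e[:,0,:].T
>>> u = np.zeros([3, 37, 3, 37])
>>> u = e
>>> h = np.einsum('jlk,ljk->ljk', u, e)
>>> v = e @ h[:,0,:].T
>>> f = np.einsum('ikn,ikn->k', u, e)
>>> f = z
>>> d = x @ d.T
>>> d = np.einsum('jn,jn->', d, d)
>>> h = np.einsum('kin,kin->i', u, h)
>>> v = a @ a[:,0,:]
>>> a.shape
(17, 17, 17)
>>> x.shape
(3, 3)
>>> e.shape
(17, 17, 7)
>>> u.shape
(17, 17, 7)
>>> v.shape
(17, 17, 17)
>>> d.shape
()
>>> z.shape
(2,)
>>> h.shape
(17,)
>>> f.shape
(2,)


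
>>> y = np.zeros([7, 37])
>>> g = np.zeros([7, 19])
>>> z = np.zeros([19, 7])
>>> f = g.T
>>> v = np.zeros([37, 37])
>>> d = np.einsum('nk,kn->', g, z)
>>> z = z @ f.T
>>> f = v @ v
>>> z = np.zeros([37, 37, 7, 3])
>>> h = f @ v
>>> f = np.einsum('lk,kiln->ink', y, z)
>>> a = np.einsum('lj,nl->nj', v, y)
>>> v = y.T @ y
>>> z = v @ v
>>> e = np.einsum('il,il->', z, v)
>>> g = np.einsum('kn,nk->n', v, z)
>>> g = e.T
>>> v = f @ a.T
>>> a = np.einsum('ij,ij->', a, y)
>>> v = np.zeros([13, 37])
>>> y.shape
(7, 37)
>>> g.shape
()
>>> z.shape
(37, 37)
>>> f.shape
(37, 3, 37)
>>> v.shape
(13, 37)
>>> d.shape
()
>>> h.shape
(37, 37)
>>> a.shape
()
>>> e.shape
()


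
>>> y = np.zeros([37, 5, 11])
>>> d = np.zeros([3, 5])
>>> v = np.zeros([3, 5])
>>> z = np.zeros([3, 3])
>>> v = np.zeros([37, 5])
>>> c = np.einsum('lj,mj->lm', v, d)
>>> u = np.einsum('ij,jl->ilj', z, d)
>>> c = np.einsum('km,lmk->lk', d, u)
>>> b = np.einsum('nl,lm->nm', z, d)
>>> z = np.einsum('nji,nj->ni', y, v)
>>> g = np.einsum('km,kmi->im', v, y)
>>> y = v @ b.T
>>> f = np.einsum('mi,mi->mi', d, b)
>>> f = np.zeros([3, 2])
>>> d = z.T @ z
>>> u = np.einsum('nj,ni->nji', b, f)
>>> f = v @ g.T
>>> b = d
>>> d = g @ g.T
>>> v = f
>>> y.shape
(37, 3)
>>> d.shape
(11, 11)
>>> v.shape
(37, 11)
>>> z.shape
(37, 11)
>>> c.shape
(3, 3)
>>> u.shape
(3, 5, 2)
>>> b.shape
(11, 11)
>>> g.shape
(11, 5)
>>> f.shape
(37, 11)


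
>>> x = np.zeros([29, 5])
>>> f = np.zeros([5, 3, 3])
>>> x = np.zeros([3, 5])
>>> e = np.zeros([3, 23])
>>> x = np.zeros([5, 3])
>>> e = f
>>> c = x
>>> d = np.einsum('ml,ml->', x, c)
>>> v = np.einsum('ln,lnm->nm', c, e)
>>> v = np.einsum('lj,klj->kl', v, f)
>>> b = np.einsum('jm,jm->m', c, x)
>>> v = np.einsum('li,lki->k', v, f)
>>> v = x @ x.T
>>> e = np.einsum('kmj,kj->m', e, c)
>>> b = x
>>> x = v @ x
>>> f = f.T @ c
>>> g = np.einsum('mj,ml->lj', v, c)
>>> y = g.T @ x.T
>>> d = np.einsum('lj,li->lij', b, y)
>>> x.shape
(5, 3)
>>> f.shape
(3, 3, 3)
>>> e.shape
(3,)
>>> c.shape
(5, 3)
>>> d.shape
(5, 5, 3)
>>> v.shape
(5, 5)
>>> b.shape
(5, 3)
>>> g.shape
(3, 5)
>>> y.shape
(5, 5)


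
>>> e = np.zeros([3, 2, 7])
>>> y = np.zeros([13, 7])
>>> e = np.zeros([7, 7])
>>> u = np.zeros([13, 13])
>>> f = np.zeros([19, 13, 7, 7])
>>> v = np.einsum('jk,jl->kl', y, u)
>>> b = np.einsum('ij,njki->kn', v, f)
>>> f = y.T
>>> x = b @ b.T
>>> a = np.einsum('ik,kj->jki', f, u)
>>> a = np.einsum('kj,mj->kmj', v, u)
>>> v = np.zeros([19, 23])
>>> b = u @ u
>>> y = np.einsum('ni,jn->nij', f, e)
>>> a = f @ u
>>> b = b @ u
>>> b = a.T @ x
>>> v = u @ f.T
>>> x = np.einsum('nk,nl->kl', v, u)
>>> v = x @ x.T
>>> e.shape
(7, 7)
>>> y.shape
(7, 13, 7)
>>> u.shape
(13, 13)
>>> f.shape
(7, 13)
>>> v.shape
(7, 7)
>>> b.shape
(13, 7)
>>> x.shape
(7, 13)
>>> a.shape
(7, 13)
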